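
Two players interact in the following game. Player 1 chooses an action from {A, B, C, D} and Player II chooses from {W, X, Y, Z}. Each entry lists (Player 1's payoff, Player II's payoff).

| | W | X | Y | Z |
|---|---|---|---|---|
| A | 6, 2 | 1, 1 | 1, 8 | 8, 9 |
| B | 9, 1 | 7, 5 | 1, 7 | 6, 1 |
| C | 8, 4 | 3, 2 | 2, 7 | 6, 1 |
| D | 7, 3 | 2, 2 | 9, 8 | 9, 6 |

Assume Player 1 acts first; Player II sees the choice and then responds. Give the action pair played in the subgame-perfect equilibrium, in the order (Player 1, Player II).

Player II best-responds to each possible Player 1 move:
- A: BR = Z, leader payoff 8.
- B: BR = Y, leader payoff 1.
- C: BR = Y, leader payoff 2.
- D: BR = Y, leader payoff 9.
Player 1's induced payoffs are 8, 1, 2, 9, so Player 1 commits to D. Subgame-perfect outcome: (D, Y) with payoffs (9, 8).

(D, Y)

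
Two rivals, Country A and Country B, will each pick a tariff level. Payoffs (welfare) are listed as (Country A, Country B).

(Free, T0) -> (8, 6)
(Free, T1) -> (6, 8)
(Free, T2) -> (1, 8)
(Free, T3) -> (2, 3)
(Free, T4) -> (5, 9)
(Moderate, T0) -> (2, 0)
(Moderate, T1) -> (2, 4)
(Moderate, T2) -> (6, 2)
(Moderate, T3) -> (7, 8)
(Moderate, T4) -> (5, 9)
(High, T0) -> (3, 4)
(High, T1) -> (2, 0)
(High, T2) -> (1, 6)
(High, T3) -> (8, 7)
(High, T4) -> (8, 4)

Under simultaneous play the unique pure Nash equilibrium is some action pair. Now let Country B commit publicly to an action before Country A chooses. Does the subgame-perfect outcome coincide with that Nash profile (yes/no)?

no

Country A best-responds to each possible Country B move:
- T0: BR = Free, leader payoff 6.
- T1: BR = Free, leader payoff 8.
- T2: BR = Moderate, leader payoff 2.
- T3: BR = High, leader payoff 7.
- T4: BR = High, leader payoff 4.
Country B's induced payoffs are 6, 8, 2, 7, 4, so Country B commits to T1. Subgame-perfect outcome: (Free, T1) with payoffs (6, 8).
For the simultaneous game, intersect best replies.
Country A's best replies: T0→Free; T1→Free; T2→Moderate; T3→High; T4→High.
Country B's best replies: Free→T4; Moderate→T4; High→T3.
The unique mutual best reply is (High, T3), giving (8, 7).
Sequential outcome (Free, T1) differs from the Nash profile (High, T3).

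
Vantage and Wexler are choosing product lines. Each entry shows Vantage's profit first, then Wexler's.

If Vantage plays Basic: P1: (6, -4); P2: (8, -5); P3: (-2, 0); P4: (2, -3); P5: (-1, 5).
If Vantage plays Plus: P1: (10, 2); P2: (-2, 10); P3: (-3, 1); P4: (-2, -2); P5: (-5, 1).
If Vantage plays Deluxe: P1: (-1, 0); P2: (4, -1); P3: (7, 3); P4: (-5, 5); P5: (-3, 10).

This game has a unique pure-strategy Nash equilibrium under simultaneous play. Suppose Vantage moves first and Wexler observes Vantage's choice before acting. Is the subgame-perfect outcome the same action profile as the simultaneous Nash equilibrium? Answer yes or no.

yes

Work backward from Wexler's decision.
- Basic: BR = P5, leader payoff -1.
- Plus: BR = P2, leader payoff -2.
- Deluxe: BR = P5, leader payoff -3.
Maximizing over -1, -2, -3, Vantage chooses Basic. Subgame-perfect outcome: (Basic, P5) with payoffs (-1, 5).
Under simultaneous play:
Vantage's best replies: P1→Plus; P2→Basic; P3→Deluxe; P4→Basic; P5→Basic.
Wexler's best replies: Basic→P5; Plus→P2; Deluxe→P5.
The unique mutual best reply is (Basic, P5), giving (-1, 5).
Sequential outcome (Basic, P5) coincides with the Nash profile (Basic, P5).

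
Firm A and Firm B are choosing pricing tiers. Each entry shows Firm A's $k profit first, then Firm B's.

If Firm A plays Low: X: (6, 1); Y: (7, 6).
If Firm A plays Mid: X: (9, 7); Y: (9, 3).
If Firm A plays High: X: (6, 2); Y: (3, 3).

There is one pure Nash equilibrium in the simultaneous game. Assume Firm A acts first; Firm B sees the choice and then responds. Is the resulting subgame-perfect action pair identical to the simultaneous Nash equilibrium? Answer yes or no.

Work backward from Firm B's decision.
- Low: Firm B compares 1, 6 and picks Y; Firm A would get 7.
- Mid: Firm B compares 7, 3 and picks X; Firm A would get 9.
- High: Firm B compares 2, 3 and picks Y; Firm A would get 3.
Maximizing over 7, 9, 3, Firm A chooses Mid. Subgame-perfect outcome: (Mid, X) with payoffs (9, 7).
Now find the simultaneous Nash equilibrium.
Firm A's best replies: X→Mid; Y→Mid.
Firm B's best replies: Low→Y; Mid→X; High→Y.
The unique mutual best reply is (Mid, X), giving (9, 7).
Sequential outcome (Mid, X) coincides with the Nash profile (Mid, X).

yes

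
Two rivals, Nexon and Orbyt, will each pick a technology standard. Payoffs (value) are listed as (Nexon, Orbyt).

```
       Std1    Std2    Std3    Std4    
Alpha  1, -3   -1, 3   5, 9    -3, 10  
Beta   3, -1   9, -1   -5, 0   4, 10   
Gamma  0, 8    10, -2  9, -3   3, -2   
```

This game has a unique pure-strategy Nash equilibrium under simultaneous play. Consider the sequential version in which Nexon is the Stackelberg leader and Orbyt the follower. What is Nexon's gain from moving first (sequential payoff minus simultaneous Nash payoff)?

Orbyt best-responds to each possible Nexon move:
- Alpha: BR = Std4, leader payoff -3.
- Beta: BR = Std4, leader payoff 4.
- Gamma: BR = Std1, leader payoff 0.
Nexon's induced payoffs are -3, 4, 0, so Nexon commits to Beta. Subgame-perfect outcome: (Beta, Std4) with payoffs (4, 10).
For the simultaneous game, intersect best replies.
Nexon's best replies: Std1→Beta; Std2→Gamma; Std3→Gamma; Std4→Beta.
Orbyt's best replies: Alpha→Std4; Beta→Std4; Gamma→Std1.
Only (Beta, Std4) has each player best-responding; Nash payoffs (4, 10).
Nexon's commitment gain: 4 − 4 = 0.

0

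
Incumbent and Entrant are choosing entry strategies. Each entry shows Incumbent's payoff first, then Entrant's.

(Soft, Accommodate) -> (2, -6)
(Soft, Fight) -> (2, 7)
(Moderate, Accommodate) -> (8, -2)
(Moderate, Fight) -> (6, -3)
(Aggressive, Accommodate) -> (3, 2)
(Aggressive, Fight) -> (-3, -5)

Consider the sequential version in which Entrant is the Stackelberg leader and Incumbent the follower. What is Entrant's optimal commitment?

Accommodate

Work backward from Incumbent's decision.
- Accommodate: BR = Moderate, leader payoff -2.
- Fight: BR = Moderate, leader payoff -3.
Among -2, -3, the best is -2 at Accommodate. Subgame-perfect outcome: (Moderate, Accommodate) with payoffs (8, -2).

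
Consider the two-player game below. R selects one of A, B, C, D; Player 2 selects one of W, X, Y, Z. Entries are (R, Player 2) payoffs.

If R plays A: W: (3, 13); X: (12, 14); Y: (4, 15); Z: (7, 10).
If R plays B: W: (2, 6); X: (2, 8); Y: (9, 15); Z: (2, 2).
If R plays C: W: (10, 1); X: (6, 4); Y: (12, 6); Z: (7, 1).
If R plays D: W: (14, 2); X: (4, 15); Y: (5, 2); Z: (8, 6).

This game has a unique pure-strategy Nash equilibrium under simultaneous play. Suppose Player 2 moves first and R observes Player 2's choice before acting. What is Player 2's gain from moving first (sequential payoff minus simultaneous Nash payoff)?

8

Solve by backward induction (Player 2 leads).
- W → R plays D (best of 3, 2, 10, 14); Player 2 gets 2.
- X → R plays A (best of 12, 2, 6, 4); Player 2 gets 14.
- Y → R plays C (best of 4, 9, 12, 5); Player 2 gets 6.
- Z → R plays D (best of 7, 2, 7, 8); Player 2 gets 6.
Among 2, 14, 6, 6, the best is 14 at X. Subgame-perfect outcome: (A, X) with payoffs (12, 14).
Under simultaneous play:
R's best replies: W→D; X→A; Y→C; Z→D.
Player 2's best replies: A→Y; B→Y; C→Y; D→X.
The unique mutual best reply is (C, Y), giving (12, 6).
Player 2's commitment gain: 14 − 6 = 8.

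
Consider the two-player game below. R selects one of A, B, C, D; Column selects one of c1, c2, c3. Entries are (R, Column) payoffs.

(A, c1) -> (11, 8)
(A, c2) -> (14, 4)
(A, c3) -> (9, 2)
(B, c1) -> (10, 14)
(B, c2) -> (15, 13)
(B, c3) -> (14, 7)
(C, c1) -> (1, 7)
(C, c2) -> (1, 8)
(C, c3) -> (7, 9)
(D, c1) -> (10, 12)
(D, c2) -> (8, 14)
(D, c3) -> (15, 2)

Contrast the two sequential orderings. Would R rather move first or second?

second

If R leads: Column's best replies are A→c1, B→c1, C→c3, D→c2; R's induced payoffs 11, 10, 7, 8; outcome (A, c1), payoffs (11, 8).
If Column leads: R's best replies are c1→A, c2→B, c3→D; Column's induced payoffs 8, 13, 2; outcome (B, c2), payoffs (15, 13).
R gets 11 moving first and 15 moving second, so R prefers to move second.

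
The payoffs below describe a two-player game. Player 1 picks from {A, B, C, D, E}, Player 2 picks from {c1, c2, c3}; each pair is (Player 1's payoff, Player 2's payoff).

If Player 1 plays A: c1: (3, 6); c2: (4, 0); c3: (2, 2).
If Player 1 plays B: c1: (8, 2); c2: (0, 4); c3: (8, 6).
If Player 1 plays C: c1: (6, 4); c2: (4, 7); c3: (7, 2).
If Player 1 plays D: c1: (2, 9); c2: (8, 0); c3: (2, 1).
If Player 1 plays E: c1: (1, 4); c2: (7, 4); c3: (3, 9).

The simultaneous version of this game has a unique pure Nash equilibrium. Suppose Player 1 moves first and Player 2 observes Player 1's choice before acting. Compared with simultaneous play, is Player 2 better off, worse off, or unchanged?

Player 2 best-responds to each possible Player 1 move:
- A: Player 2 compares 6, 0, 2 and picks c1; Player 1 would get 3.
- B: Player 2 compares 2, 4, 6 and picks c3; Player 1 would get 8.
- C: Player 2 compares 4, 7, 2 and picks c2; Player 1 would get 4.
- D: Player 2 compares 9, 0, 1 and picks c1; Player 1 would get 2.
- E: Player 2 compares 4, 4, 9 and picks c3; Player 1 would get 3.
Player 1's induced payoffs are 3, 8, 4, 2, 3, so Player 1 commits to B. Subgame-perfect outcome: (B, c3) with payoffs (8, 6).
Under simultaneous play:
Player 1's best replies: c1→B; c2→D; c3→B.
Player 2's best replies: A→c1; B→c3; C→c2; D→c1; E→c3.
The unique mutual best reply is (B, c3), giving (8, 6).
Player 2 earns 6 sequentially versus 6 at the Nash outcome: unchanged.

unchanged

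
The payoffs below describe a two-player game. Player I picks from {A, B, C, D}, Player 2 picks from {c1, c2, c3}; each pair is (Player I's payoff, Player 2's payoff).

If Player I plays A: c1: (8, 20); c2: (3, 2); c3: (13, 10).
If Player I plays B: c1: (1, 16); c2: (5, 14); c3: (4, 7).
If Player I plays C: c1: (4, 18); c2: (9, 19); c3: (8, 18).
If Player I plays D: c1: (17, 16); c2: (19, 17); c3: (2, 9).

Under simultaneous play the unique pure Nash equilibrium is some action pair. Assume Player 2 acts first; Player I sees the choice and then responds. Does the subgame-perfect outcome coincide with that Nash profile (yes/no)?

yes

Work backward from Player I's decision.
- c1: Player I compares 8, 1, 4, 17 and picks D; Player 2 would get 16.
- c2: Player I compares 3, 5, 9, 19 and picks D; Player 2 would get 17.
- c3: Player I compares 13, 4, 8, 2 and picks A; Player 2 would get 10.
Among 16, 17, 10, the best is 17 at c2. Subgame-perfect outcome: (D, c2) with payoffs (19, 17).
For the simultaneous game, intersect best replies.
Player I's best replies: c1→D; c2→D; c3→A.
Player 2's best replies: A→c1; B→c1; C→c2; D→c2.
Only (D, c2) has each player best-responding; Nash payoffs (19, 17).
Sequential outcome (D, c2) coincides with the Nash profile (D, c2).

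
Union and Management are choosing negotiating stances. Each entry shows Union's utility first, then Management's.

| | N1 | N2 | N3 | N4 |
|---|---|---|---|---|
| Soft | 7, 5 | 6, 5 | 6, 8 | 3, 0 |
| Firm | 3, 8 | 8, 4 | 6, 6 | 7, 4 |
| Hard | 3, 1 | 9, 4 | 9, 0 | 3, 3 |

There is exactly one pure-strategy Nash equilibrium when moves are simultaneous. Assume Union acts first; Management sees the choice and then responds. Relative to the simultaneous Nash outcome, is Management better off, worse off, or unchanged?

Work backward from Management's decision.
- Soft: Management compares 5, 5, 8, 0 and picks N3; Union would get 6.
- Firm: Management compares 8, 4, 6, 4 and picks N1; Union would get 3.
- Hard: Management compares 1, 4, 0, 3 and picks N2; Union would get 9.
Among 6, 3, 9, the best is 9 at Hard. Subgame-perfect outcome: (Hard, N2) with payoffs (9, 4).
For the simultaneous game, intersect best replies.
Union's best replies: N1→Soft; N2→Hard; N3→Hard; N4→Firm.
Management's best replies: Soft→N3; Firm→N1; Hard→N2.
The unique mutual best reply is (Hard, N2), giving (9, 4).
Management earns 4 sequentially versus 4 at the Nash outcome: unchanged.

unchanged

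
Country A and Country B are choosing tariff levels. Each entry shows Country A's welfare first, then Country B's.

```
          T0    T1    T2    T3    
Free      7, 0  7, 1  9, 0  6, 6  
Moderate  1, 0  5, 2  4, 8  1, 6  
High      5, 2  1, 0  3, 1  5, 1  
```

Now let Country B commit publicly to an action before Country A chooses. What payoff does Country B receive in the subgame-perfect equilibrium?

6

Work backward from Country A's decision.
- T0: BR = Free, leader payoff 0.
- T1: BR = Free, leader payoff 1.
- T2: BR = Free, leader payoff 0.
- T3: BR = Free, leader payoff 6.
Among 0, 1, 0, 6, the best is 6 at T3. Subgame-perfect outcome: (Free, T3) with payoffs (6, 6).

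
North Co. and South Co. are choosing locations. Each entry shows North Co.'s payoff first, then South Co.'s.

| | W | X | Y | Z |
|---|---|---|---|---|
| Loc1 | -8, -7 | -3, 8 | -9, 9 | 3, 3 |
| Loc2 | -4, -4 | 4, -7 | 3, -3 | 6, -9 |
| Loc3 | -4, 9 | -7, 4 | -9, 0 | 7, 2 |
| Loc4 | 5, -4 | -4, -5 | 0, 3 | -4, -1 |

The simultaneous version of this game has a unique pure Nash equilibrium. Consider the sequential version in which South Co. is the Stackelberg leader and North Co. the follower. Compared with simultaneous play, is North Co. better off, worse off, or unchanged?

better off

Work backward from North Co.'s decision.
- W: BR = Loc4, leader payoff -4.
- X: BR = Loc2, leader payoff -7.
- Y: BR = Loc2, leader payoff -3.
- Z: BR = Loc3, leader payoff 2.
Among -4, -7, -3, 2, the best is 2 at Z. Subgame-perfect outcome: (Loc3, Z) with payoffs (7, 2).
Now find the simultaneous Nash equilibrium.
North Co.'s best replies: W→Loc4; X→Loc2; Y→Loc2; Z→Loc3.
South Co.'s best replies: Loc1→Y; Loc2→Y; Loc3→W; Loc4→Y.
Only (Loc2, Y) has each player best-responding; Nash payoffs (3, -3).
North Co. earns 7 sequentially versus 3 at the Nash outcome: better off.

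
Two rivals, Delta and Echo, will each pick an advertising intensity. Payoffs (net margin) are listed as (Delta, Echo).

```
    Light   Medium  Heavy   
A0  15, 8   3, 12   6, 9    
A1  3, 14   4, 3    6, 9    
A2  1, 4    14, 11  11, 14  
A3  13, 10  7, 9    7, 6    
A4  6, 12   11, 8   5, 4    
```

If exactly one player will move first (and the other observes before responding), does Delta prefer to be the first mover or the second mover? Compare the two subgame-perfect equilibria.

first

If Delta leads: Echo's best replies are A0→Medium, A1→Light, A2→Heavy, A3→Light, A4→Light; Delta's induced payoffs 3, 3, 11, 13, 6; outcome (A3, Light), payoffs (13, 10).
If Echo leads: Delta's best replies are Light→A0, Medium→A2, Heavy→A2; Echo's induced payoffs 8, 11, 14; outcome (A2, Heavy), payoffs (11, 14).
Delta gets 13 moving first and 11 moving second, so Delta prefers to move first.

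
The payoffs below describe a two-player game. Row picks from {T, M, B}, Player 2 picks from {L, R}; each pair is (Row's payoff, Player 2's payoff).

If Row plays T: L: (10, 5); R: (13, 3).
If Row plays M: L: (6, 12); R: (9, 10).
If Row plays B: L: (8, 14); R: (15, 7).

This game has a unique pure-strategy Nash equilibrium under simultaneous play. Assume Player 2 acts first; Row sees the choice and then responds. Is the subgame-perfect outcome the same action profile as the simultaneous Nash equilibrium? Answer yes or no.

no

Work backward from Row's decision.
- L → Row plays T (best of 10, 6, 8); Player 2 gets 5.
- R → Row plays B (best of 13, 9, 15); Player 2 gets 7.
Among 5, 7, the best is 7 at R. Subgame-perfect outcome: (B, R) with payoffs (15, 7).
Now find the simultaneous Nash equilibrium.
Row's best replies: L→T; R→B.
Player 2's best replies: T→L; M→L; B→L.
Only (T, L) has each player best-responding; Nash payoffs (10, 5).
Sequential outcome (B, R) differs from the Nash profile (T, L).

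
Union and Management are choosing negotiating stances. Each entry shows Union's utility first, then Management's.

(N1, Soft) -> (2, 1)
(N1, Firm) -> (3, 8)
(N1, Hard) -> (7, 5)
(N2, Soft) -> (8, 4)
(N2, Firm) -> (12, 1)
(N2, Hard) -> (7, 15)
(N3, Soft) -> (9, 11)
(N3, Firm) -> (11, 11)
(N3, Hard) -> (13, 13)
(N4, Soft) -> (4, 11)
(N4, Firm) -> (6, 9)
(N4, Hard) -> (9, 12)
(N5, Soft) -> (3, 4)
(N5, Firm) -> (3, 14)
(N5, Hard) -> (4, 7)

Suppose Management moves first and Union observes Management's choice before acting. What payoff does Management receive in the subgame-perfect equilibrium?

13

Work backward from Union's decision.
- Soft: BR = N3, leader payoff 11.
- Firm: BR = N2, leader payoff 1.
- Hard: BR = N3, leader payoff 13.
Management's induced payoffs are 11, 1, 13, so Management commits to Hard. Subgame-perfect outcome: (N3, Hard) with payoffs (13, 13).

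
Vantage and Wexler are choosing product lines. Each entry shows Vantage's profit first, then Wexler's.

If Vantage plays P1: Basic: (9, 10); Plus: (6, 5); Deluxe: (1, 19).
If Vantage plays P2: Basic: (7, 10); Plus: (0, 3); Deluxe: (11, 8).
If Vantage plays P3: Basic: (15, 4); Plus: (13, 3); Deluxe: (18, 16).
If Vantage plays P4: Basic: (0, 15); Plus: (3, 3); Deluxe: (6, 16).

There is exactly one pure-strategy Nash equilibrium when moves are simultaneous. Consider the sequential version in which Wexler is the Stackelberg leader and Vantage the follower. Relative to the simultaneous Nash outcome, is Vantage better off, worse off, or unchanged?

unchanged

Work backward from Vantage's decision.
- Basic → Vantage plays P3 (best of 9, 7, 15, 0); Wexler gets 4.
- Plus → Vantage plays P3 (best of 6, 0, 13, 3); Wexler gets 3.
- Deluxe → Vantage plays P3 (best of 1, 11, 18, 6); Wexler gets 16.
Maximizing over 4, 3, 16, Wexler chooses Deluxe. Subgame-perfect outcome: (P3, Deluxe) with payoffs (18, 16).
For the simultaneous game, intersect best replies.
Vantage's best replies: Basic→P3; Plus→P3; Deluxe→P3.
Wexler's best replies: P1→Deluxe; P2→Basic; P3→Deluxe; P4→Deluxe.
Only (P3, Deluxe) has each player best-responding; Nash payoffs (18, 16).
Vantage earns 18 sequentially versus 18 at the Nash outcome: unchanged.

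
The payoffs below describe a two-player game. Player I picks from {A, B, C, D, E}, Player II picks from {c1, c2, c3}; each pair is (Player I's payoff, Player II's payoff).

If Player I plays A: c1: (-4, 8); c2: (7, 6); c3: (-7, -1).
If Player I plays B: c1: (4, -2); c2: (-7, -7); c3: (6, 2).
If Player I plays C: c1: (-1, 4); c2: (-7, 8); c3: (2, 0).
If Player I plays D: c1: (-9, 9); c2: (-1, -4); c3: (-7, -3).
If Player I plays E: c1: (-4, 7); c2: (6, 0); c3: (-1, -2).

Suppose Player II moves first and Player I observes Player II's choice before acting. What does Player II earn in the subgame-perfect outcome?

6

Player I best-responds to each possible Player II move:
- c1: Player I compares -4, 4, -1, -9, -4 and picks B; Player II would get -2.
- c2: Player I compares 7, -7, -7, -1, 6 and picks A; Player II would get 6.
- c3: Player I compares -7, 6, 2, -7, -1 and picks B; Player II would get 2.
Among -2, 6, 2, the best is 6 at c2. Subgame-perfect outcome: (A, c2) with payoffs (7, 6).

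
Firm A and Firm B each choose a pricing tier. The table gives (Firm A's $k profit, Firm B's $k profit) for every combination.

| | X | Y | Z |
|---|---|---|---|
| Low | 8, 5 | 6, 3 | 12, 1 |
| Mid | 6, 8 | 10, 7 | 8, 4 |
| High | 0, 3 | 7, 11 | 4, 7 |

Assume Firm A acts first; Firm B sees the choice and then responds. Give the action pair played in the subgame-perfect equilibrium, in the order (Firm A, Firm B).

(Low, X)

Backward induction with Firm A moving first.
- Low: Firm B compares 5, 3, 1 and picks X; Firm A would get 8.
- Mid: Firm B compares 8, 7, 4 and picks X; Firm A would get 6.
- High: Firm B compares 3, 11, 7 and picks Y; Firm A would get 7.
Among 8, 6, 7, the best is 8 at Low. Subgame-perfect outcome: (Low, X) with payoffs (8, 5).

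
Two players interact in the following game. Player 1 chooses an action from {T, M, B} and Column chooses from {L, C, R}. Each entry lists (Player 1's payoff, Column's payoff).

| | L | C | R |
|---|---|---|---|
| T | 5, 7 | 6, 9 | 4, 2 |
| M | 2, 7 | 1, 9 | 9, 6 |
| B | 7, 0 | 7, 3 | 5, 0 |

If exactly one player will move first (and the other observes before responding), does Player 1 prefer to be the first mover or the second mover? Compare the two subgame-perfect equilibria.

If Player 1 leads: Column's best replies are T→C, M→C, B→C; Player 1's induced payoffs 6, 1, 7; outcome (B, C), payoffs (7, 3).
If Column leads: Player 1's best replies are L→B, C→B, R→M; Column's induced payoffs 0, 3, 6; outcome (M, R), payoffs (9, 6).
Player 1 gets 7 moving first and 9 moving second, so Player 1 prefers to move second.

second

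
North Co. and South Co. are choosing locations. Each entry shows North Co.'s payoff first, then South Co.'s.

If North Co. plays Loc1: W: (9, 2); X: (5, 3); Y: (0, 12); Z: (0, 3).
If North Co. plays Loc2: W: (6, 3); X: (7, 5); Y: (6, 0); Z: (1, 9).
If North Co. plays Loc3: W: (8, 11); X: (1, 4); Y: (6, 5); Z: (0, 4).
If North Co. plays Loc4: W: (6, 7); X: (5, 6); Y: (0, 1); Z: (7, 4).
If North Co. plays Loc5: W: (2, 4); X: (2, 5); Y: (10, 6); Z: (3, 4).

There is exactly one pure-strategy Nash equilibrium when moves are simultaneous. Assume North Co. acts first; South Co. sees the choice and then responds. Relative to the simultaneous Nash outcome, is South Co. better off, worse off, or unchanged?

Solve by backward induction (North Co. leads).
- Loc1: BR = Y, leader payoff 0.
- Loc2: BR = Z, leader payoff 1.
- Loc3: BR = W, leader payoff 8.
- Loc4: BR = W, leader payoff 6.
- Loc5: BR = Y, leader payoff 10.
Maximizing over 0, 1, 8, 6, 10, North Co. chooses Loc5. Subgame-perfect outcome: (Loc5, Y) with payoffs (10, 6).
Under simultaneous play:
North Co.'s best replies: W→Loc1; X→Loc2; Y→Loc5; Z→Loc4.
South Co.'s best replies: Loc1→Y; Loc2→Z; Loc3→W; Loc4→W; Loc5→Y.
The unique mutual best reply is (Loc5, Y), giving (10, 6).
South Co. earns 6 sequentially versus 6 at the Nash outcome: unchanged.

unchanged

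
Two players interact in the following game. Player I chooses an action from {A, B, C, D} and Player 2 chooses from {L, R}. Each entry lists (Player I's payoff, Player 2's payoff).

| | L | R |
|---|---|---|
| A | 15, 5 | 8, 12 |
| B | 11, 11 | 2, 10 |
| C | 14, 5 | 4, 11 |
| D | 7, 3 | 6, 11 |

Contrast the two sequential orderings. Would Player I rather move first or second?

first

If Player I leads: Player 2's best replies are A→R, B→L, C→R, D→R; Player I's induced payoffs 8, 11, 4, 6; outcome (B, L), payoffs (11, 11).
If Player 2 leads: Player I's best replies are L→A, R→A; Player 2's induced payoffs 5, 12; outcome (A, R), payoffs (8, 12).
Player I gets 11 moving first and 8 moving second, so Player I prefers to move first.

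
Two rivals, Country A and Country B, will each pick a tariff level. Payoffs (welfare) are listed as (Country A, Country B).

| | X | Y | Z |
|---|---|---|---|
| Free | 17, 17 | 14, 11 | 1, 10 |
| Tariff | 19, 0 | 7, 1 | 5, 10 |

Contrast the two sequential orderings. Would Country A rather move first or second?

If Country A leads: Country B's best replies are Free→X, Tariff→Z; Country A's induced payoffs 17, 5; outcome (Free, X), payoffs (17, 17).
If Country B leads: Country A's best replies are X→Tariff, Y→Free, Z→Tariff; Country B's induced payoffs 0, 11, 10; outcome (Free, Y), payoffs (14, 11).
Country A gets 17 moving first and 14 moving second, so Country A prefers to move first.

first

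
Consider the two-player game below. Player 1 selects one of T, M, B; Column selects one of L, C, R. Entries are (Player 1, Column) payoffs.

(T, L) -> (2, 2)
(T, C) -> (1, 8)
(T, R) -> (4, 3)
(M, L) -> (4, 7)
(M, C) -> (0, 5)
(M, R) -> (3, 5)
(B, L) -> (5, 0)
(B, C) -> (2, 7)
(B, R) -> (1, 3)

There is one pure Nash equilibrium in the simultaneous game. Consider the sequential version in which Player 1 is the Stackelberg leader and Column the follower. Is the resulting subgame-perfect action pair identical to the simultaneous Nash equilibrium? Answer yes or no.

Backward induction with Player 1 moving first.
- T: Column compares 2, 8, 3 and picks C; Player 1 would get 1.
- M: Column compares 7, 5, 5 and picks L; Player 1 would get 4.
- B: Column compares 0, 7, 3 and picks C; Player 1 would get 2.
Among 1, 4, 2, the best is 4 at M. Subgame-perfect outcome: (M, L) with payoffs (4, 7).
Under simultaneous play:
Player 1's best replies: L→B; C→B; R→T.
Column's best replies: T→C; M→L; B→C.
Only (B, C) has each player best-responding; Nash payoffs (2, 7).
Sequential outcome (M, L) differs from the Nash profile (B, C).

no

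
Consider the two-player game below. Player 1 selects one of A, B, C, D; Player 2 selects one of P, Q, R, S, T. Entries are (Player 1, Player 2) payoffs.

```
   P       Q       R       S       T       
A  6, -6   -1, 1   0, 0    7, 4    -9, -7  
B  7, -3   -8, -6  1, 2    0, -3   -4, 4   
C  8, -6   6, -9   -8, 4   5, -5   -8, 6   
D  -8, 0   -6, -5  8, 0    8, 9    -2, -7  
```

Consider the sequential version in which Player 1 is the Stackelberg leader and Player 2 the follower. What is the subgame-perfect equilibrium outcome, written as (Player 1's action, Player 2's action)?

(D, S)

Work backward from Player 2's decision.
- A: Player 2 compares -6, 1, 0, 4, -7 and picks S; Player 1 would get 7.
- B: Player 2 compares -3, -6, 2, -3, 4 and picks T; Player 1 would get -4.
- C: Player 2 compares -6, -9, 4, -5, 6 and picks T; Player 1 would get -8.
- D: Player 2 compares 0, -5, 0, 9, -7 and picks S; Player 1 would get 8.
Among 7, -4, -8, 8, the best is 8 at D. Subgame-perfect outcome: (D, S) with payoffs (8, 9).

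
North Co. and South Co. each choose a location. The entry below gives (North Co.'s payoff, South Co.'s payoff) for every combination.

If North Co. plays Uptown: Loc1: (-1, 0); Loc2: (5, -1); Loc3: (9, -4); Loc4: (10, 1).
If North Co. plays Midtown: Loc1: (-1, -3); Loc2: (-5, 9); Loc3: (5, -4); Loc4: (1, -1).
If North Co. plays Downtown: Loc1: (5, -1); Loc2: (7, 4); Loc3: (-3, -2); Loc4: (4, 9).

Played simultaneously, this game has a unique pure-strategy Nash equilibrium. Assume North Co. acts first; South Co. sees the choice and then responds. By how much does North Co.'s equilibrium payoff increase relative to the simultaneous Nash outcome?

0

Solve by backward induction (North Co. leads).
- Uptown: BR = Loc4, leader payoff 10.
- Midtown: BR = Loc2, leader payoff -5.
- Downtown: BR = Loc4, leader payoff 4.
Maximizing over 10, -5, 4, North Co. chooses Uptown. Subgame-perfect outcome: (Uptown, Loc4) with payoffs (10, 1).
Now find the simultaneous Nash equilibrium.
North Co.'s best replies: Loc1→Downtown; Loc2→Downtown; Loc3→Uptown; Loc4→Uptown.
South Co.'s best replies: Uptown→Loc4; Midtown→Loc2; Downtown→Loc4.
Only (Uptown, Loc4) has each player best-responding; Nash payoffs (10, 1).
North Co.'s commitment gain: 10 − 10 = 0.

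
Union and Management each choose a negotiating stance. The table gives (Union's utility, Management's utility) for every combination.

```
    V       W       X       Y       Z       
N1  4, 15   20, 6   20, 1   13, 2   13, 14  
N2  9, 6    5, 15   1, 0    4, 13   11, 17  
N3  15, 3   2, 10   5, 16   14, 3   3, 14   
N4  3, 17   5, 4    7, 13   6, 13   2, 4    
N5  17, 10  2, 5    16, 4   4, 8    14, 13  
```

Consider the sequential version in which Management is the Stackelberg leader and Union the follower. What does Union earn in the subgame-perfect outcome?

Work backward from Union's decision.
- V: Union compares 4, 9, 15, 3, 17 and picks N5; Management would get 10.
- W: Union compares 20, 5, 2, 5, 2 and picks N1; Management would get 6.
- X: Union compares 20, 1, 5, 7, 16 and picks N1; Management would get 1.
- Y: Union compares 13, 4, 14, 6, 4 and picks N3; Management would get 3.
- Z: Union compares 13, 11, 3, 2, 14 and picks N5; Management would get 13.
Management's induced payoffs are 10, 6, 1, 3, 13, so Management commits to Z. Subgame-perfect outcome: (N5, Z) with payoffs (14, 13).

14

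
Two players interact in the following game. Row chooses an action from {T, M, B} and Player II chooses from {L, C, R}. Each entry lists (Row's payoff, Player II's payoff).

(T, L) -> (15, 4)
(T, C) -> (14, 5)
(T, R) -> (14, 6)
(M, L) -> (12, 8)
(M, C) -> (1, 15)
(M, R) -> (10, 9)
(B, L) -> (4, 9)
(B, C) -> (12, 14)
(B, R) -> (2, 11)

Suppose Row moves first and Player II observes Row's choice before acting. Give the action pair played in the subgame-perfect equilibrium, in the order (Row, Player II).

(T, R)

Backward induction with Row moving first.
- T: BR = R, leader payoff 14.
- M: BR = C, leader payoff 1.
- B: BR = C, leader payoff 12.
Row's induced payoffs are 14, 1, 12, so Row commits to T. Subgame-perfect outcome: (T, R) with payoffs (14, 6).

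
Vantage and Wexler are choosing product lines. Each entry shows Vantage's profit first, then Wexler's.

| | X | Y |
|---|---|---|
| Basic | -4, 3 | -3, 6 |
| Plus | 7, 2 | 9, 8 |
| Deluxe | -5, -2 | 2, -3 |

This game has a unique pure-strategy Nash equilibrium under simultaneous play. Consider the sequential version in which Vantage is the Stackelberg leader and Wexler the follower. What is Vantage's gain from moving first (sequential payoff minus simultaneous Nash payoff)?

Wexler best-responds to each possible Vantage move:
- Basic → Wexler plays Y (best of 3, 6); Vantage gets -3.
- Plus → Wexler plays Y (best of 2, 8); Vantage gets 9.
- Deluxe → Wexler plays X (best of -2, -3); Vantage gets -5.
Maximizing over -3, 9, -5, Vantage chooses Plus. Subgame-perfect outcome: (Plus, Y) with payoffs (9, 8).
Now find the simultaneous Nash equilibrium.
Vantage's best replies: X→Plus; Y→Plus.
Wexler's best replies: Basic→Y; Plus→Y; Deluxe→X.
The unique mutual best reply is (Plus, Y), giving (9, 8).
Vantage's commitment gain: 9 − 9 = 0.

0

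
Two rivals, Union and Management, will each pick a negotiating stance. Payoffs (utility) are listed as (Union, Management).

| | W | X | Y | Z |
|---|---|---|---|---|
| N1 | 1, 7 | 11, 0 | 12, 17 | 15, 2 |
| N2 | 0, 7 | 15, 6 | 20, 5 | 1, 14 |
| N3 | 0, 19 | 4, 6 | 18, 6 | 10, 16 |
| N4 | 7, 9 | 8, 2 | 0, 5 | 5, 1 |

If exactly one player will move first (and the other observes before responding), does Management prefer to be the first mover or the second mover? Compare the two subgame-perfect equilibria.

If Union leads: Management's best replies are N1→Y, N2→Z, N3→W, N4→W; Union's induced payoffs 12, 1, 0, 7; outcome (N1, Y), payoffs (12, 17).
If Management leads: Union's best replies are W→N4, X→N2, Y→N2, Z→N1; Management's induced payoffs 9, 6, 5, 2; outcome (N4, W), payoffs (7, 9).
Management gets 9 moving first and 17 moving second, so Management prefers to move second.

second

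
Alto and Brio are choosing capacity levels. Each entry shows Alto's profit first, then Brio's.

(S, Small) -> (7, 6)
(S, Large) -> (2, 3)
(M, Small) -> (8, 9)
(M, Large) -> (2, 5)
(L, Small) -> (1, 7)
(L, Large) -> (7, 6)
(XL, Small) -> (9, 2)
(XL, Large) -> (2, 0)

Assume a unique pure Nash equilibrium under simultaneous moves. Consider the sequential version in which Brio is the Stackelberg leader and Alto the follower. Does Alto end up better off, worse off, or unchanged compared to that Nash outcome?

worse off

Alto best-responds to each possible Brio move:
- Small → Alto plays XL (best of 7, 8, 1, 9); Brio gets 2.
- Large → Alto plays L (best of 2, 2, 7, 2); Brio gets 6.
Among 2, 6, the best is 6 at Large. Subgame-perfect outcome: (L, Large) with payoffs (7, 6).
Now find the simultaneous Nash equilibrium.
Alto's best replies: Small→XL; Large→L.
Brio's best replies: S→Small; M→Small; L→Small; XL→Small.
The unique mutual best reply is (XL, Small), giving (9, 2).
Alto earns 7 sequentially versus 9 at the Nash outcome: worse off.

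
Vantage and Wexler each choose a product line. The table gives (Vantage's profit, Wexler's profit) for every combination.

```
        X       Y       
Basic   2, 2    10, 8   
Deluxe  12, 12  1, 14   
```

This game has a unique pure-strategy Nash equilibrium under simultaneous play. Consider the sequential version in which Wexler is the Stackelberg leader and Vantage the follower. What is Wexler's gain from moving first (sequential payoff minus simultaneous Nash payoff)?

Vantage best-responds to each possible Wexler move:
- X: Vantage compares 2, 12 and picks Deluxe; Wexler would get 12.
- Y: Vantage compares 10, 1 and picks Basic; Wexler would get 8.
Wexler's induced payoffs are 12, 8, so Wexler commits to X. Subgame-perfect outcome: (Deluxe, X) with payoffs (12, 12).
Under simultaneous play:
Vantage's best replies: X→Deluxe; Y→Basic.
Wexler's best replies: Basic→Y; Deluxe→Y.
The unique mutual best reply is (Basic, Y), giving (10, 8).
Wexler's commitment gain: 12 − 8 = 4.

4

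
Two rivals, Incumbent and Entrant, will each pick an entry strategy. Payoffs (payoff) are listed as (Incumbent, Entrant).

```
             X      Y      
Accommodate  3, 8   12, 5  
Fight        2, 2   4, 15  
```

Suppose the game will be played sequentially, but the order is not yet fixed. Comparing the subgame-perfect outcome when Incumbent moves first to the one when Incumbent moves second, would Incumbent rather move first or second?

If Incumbent leads: Entrant's best replies are Accommodate→X, Fight→Y; Incumbent's induced payoffs 3, 4; outcome (Fight, Y), payoffs (4, 15).
If Entrant leads: Incumbent's best replies are X→Accommodate, Y→Accommodate; Entrant's induced payoffs 8, 5; outcome (Accommodate, X), payoffs (3, 8).
Incumbent gets 4 moving first and 3 moving second, so Incumbent prefers to move first.

first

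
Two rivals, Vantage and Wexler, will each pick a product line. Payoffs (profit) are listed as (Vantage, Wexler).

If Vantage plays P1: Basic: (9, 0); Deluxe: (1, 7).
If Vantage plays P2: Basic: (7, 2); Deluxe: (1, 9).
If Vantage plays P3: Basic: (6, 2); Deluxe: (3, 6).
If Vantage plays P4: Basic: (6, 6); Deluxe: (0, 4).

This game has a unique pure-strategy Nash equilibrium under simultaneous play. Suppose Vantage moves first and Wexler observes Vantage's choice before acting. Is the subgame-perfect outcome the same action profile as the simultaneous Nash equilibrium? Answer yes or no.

no

Backward induction with Vantage moving first.
- P1 → Wexler plays Deluxe (best of 0, 7); Vantage gets 1.
- P2 → Wexler plays Deluxe (best of 2, 9); Vantage gets 1.
- P3 → Wexler plays Deluxe (best of 2, 6); Vantage gets 3.
- P4 → Wexler plays Basic (best of 6, 4); Vantage gets 6.
Among 1, 1, 3, 6, the best is 6 at P4. Subgame-perfect outcome: (P4, Basic) with payoffs (6, 6).
For the simultaneous game, intersect best replies.
Vantage's best replies: Basic→P1; Deluxe→P3.
Wexler's best replies: P1→Deluxe; P2→Deluxe; P3→Deluxe; P4→Basic.
Only (P3, Deluxe) has each player best-responding; Nash payoffs (3, 6).
Sequential outcome (P4, Basic) differs from the Nash profile (P3, Deluxe).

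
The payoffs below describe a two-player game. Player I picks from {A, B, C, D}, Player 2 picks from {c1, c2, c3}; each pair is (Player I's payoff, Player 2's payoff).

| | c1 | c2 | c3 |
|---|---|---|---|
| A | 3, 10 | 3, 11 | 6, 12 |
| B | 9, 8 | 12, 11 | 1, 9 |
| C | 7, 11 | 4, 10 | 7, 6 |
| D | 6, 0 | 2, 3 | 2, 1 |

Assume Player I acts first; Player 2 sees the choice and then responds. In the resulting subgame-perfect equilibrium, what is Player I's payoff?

12

Backward induction with Player I moving first.
- A → Player 2 plays c3 (best of 10, 11, 12); Player I gets 6.
- B → Player 2 plays c2 (best of 8, 11, 9); Player I gets 12.
- C → Player 2 plays c1 (best of 11, 10, 6); Player I gets 7.
- D → Player 2 plays c2 (best of 0, 3, 1); Player I gets 2.
Among 6, 12, 7, 2, the best is 12 at B. Subgame-perfect outcome: (B, c2) with payoffs (12, 11).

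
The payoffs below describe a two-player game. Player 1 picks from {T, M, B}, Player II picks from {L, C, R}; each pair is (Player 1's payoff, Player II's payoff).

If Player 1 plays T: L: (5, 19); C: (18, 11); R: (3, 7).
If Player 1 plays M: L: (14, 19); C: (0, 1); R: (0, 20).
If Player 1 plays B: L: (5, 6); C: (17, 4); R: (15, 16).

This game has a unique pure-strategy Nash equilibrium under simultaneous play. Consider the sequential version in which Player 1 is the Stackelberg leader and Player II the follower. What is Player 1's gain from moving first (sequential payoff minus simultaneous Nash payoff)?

0

Work backward from Player II's decision.
- T: BR = L, leader payoff 5.
- M: BR = R, leader payoff 0.
- B: BR = R, leader payoff 15.
Among 5, 0, 15, the best is 15 at B. Subgame-perfect outcome: (B, R) with payoffs (15, 16).
For the simultaneous game, intersect best replies.
Player 1's best replies: L→M; C→T; R→B.
Player II's best replies: T→L; M→R; B→R.
Only (B, R) has each player best-responding; Nash payoffs (15, 16).
Player 1's commitment gain: 15 − 15 = 0.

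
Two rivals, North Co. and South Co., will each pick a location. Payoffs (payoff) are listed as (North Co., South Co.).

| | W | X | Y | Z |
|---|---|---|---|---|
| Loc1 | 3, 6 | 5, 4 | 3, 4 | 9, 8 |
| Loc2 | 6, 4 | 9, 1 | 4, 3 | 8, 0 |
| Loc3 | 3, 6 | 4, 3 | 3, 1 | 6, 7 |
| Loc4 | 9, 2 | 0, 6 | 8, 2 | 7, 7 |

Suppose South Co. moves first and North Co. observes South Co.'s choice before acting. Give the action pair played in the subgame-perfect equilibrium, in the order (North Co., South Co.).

North Co. best-responds to each possible South Co. move:
- W: North Co. compares 3, 6, 3, 9 and picks Loc4; South Co. would get 2.
- X: North Co. compares 5, 9, 4, 0 and picks Loc2; South Co. would get 1.
- Y: North Co. compares 3, 4, 3, 8 and picks Loc4; South Co. would get 2.
- Z: North Co. compares 9, 8, 6, 7 and picks Loc1; South Co. would get 8.
Maximizing over 2, 1, 2, 8, South Co. chooses Z. Subgame-perfect outcome: (Loc1, Z) with payoffs (9, 8).

(Loc1, Z)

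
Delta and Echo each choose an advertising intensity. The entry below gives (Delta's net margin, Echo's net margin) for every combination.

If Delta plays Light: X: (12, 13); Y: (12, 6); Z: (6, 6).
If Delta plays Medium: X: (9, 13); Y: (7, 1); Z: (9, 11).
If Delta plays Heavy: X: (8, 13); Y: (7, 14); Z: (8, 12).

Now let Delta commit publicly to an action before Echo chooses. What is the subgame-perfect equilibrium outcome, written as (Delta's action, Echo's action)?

Solve by backward induction (Delta leads).
- Light: Echo compares 13, 6, 6 and picks X; Delta would get 12.
- Medium: Echo compares 13, 1, 11 and picks X; Delta would get 9.
- Heavy: Echo compares 13, 14, 12 and picks Y; Delta would get 7.
Delta's induced payoffs are 12, 9, 7, so Delta commits to Light. Subgame-perfect outcome: (Light, X) with payoffs (12, 13).

(Light, X)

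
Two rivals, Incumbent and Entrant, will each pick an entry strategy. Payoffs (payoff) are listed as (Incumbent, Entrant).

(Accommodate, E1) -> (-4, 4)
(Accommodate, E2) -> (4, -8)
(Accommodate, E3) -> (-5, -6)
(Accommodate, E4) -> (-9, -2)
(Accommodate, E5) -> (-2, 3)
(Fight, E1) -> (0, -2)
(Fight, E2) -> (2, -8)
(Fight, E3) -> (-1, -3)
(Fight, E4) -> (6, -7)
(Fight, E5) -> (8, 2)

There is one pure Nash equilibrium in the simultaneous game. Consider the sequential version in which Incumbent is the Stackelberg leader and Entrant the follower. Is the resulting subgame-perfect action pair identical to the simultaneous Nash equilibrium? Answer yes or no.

Solve by backward induction (Incumbent leads).
- Accommodate: BR = E1, leader payoff -4.
- Fight: BR = E5, leader payoff 8.
Incumbent's induced payoffs are -4, 8, so Incumbent commits to Fight. Subgame-perfect outcome: (Fight, E5) with payoffs (8, 2).
Under simultaneous play:
Incumbent's best replies: E1→Fight; E2→Accommodate; E3→Fight; E4→Fight; E5→Fight.
Entrant's best replies: Accommodate→E1; Fight→E5.
Only (Fight, E5) has each player best-responding; Nash payoffs (8, 2).
Sequential outcome (Fight, E5) coincides with the Nash profile (Fight, E5).

yes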